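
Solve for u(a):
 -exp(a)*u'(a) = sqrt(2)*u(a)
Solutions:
 u(a) = C1*exp(sqrt(2)*exp(-a))


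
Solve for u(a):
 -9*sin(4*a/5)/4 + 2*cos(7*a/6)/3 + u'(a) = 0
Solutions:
 u(a) = C1 - 4*sin(7*a/6)/7 - 45*cos(4*a/5)/16


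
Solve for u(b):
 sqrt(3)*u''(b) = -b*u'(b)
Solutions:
 u(b) = C1 + C2*erf(sqrt(2)*3^(3/4)*b/6)


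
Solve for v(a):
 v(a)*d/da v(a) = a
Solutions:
 v(a) = -sqrt(C1 + a^2)
 v(a) = sqrt(C1 + a^2)


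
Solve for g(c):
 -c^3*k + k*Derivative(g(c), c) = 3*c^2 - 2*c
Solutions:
 g(c) = C1 + c^4/4 + c^3/k - c^2/k


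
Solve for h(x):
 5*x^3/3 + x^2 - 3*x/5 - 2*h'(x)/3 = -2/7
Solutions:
 h(x) = C1 + 5*x^4/8 + x^3/2 - 9*x^2/20 + 3*x/7


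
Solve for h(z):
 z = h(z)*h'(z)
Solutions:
 h(z) = -sqrt(C1 + z^2)
 h(z) = sqrt(C1 + z^2)


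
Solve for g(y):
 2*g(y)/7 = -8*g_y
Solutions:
 g(y) = C1*exp(-y/28)


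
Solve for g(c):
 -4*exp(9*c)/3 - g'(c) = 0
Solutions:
 g(c) = C1 - 4*exp(9*c)/27


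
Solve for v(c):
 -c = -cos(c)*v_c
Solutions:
 v(c) = C1 + Integral(c/cos(c), c)


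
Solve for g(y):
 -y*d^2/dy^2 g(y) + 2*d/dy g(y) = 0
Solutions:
 g(y) = C1 + C2*y^3


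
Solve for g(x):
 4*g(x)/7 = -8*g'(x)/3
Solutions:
 g(x) = C1*exp(-3*x/14)


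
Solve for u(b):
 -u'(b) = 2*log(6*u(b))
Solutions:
 Integral(1/(log(_y) + log(6)), (_y, u(b)))/2 = C1 - b


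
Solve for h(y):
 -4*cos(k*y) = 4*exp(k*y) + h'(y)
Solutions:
 h(y) = C1 - 4*exp(k*y)/k - 4*sin(k*y)/k


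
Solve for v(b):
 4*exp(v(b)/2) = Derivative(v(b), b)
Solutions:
 v(b) = 2*log(-1/(C1 + 4*b)) + 2*log(2)


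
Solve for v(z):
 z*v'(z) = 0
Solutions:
 v(z) = C1


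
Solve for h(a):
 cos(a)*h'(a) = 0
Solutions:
 h(a) = C1


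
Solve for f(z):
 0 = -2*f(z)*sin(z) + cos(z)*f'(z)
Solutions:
 f(z) = C1/cos(z)^2


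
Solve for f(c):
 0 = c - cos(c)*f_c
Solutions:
 f(c) = C1 + Integral(c/cos(c), c)


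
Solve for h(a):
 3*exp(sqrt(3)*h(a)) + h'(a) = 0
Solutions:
 h(a) = sqrt(3)*(2*log(1/(C1 + 3*a)) - log(3))/6


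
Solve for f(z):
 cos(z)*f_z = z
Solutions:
 f(z) = C1 + Integral(z/cos(z), z)


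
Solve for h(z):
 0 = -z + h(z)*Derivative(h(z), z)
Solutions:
 h(z) = -sqrt(C1 + z^2)
 h(z) = sqrt(C1 + z^2)


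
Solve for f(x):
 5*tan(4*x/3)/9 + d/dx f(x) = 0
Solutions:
 f(x) = C1 + 5*log(cos(4*x/3))/12


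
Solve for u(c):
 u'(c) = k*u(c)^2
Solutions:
 u(c) = -1/(C1 + c*k)


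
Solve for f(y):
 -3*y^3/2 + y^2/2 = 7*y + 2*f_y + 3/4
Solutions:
 f(y) = C1 - 3*y^4/16 + y^3/12 - 7*y^2/4 - 3*y/8


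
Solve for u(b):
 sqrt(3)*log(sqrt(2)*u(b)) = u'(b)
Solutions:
 -2*sqrt(3)*Integral(1/(2*log(_y) + log(2)), (_y, u(b)))/3 = C1 - b


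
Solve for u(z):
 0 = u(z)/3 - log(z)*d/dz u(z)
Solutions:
 u(z) = C1*exp(li(z)/3)


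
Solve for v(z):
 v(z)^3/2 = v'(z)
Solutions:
 v(z) = -sqrt(-1/(C1 + z))
 v(z) = sqrt(-1/(C1 + z))


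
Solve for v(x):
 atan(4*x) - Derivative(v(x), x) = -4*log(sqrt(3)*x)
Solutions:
 v(x) = C1 + 4*x*log(x) + x*atan(4*x) - 4*x + 2*x*log(3) - log(16*x^2 + 1)/8


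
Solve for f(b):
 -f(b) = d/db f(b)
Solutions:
 f(b) = C1*exp(-b)


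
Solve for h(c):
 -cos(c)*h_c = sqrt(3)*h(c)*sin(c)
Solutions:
 h(c) = C1*cos(c)^(sqrt(3))


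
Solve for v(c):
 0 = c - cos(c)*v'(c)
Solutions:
 v(c) = C1 + Integral(c/cos(c), c)


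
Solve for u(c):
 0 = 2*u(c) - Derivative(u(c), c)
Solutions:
 u(c) = C1*exp(2*c)


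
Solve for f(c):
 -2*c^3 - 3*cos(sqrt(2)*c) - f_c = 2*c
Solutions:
 f(c) = C1 - c^4/2 - c^2 - 3*sqrt(2)*sin(sqrt(2)*c)/2


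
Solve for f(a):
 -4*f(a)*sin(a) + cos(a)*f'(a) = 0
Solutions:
 f(a) = C1/cos(a)^4


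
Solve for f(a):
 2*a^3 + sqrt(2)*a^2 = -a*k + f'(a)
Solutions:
 f(a) = C1 + a^4/2 + sqrt(2)*a^3/3 + a^2*k/2


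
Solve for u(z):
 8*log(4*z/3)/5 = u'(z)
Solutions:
 u(z) = C1 + 8*z*log(z)/5 - 8*z*log(3)/5 - 8*z/5 + 16*z*log(2)/5


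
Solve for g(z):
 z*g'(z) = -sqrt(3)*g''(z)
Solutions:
 g(z) = C1 + C2*erf(sqrt(2)*3^(3/4)*z/6)


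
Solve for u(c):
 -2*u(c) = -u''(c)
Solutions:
 u(c) = C1*exp(-sqrt(2)*c) + C2*exp(sqrt(2)*c)


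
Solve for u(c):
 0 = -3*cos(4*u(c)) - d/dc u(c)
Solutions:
 u(c) = -asin((C1 + exp(24*c))/(C1 - exp(24*c)))/4 + pi/4
 u(c) = asin((C1 + exp(24*c))/(C1 - exp(24*c)))/4


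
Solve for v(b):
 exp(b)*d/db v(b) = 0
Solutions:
 v(b) = C1


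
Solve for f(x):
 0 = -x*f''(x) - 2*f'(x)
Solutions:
 f(x) = C1 + C2/x


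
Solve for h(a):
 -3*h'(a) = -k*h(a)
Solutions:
 h(a) = C1*exp(a*k/3)


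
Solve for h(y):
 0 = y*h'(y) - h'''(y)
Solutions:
 h(y) = C1 + Integral(C2*airyai(y) + C3*airybi(y), y)


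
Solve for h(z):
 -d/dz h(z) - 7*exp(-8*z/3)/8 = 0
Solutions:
 h(z) = C1 + 21*exp(-8*z/3)/64


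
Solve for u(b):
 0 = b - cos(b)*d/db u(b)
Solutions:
 u(b) = C1 + Integral(b/cos(b), b)


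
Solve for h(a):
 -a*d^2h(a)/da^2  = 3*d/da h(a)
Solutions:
 h(a) = C1 + C2/a^2


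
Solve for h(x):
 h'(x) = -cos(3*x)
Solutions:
 h(x) = C1 - sin(3*x)/3


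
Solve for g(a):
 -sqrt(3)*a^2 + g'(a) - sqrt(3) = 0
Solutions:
 g(a) = C1 + sqrt(3)*a^3/3 + sqrt(3)*a


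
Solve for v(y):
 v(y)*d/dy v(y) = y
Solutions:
 v(y) = -sqrt(C1 + y^2)
 v(y) = sqrt(C1 + y^2)


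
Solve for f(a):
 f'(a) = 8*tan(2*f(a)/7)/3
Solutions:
 f(a) = -7*asin(C1*exp(16*a/21))/2 + 7*pi/2
 f(a) = 7*asin(C1*exp(16*a/21))/2


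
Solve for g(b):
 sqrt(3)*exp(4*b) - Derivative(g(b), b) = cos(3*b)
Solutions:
 g(b) = C1 + sqrt(3)*exp(4*b)/4 - sin(3*b)/3


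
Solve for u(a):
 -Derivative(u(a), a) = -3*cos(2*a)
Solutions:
 u(a) = C1 + 3*sin(2*a)/2


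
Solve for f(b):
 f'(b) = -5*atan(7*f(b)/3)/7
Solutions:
 Integral(1/atan(7*_y/3), (_y, f(b))) = C1 - 5*b/7


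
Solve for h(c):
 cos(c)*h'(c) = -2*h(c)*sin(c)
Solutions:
 h(c) = C1*cos(c)^2


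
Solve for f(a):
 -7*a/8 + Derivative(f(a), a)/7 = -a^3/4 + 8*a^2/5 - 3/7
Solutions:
 f(a) = C1 - 7*a^4/16 + 56*a^3/15 + 49*a^2/16 - 3*a


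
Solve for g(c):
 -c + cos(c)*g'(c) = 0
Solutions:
 g(c) = C1 + Integral(c/cos(c), c)


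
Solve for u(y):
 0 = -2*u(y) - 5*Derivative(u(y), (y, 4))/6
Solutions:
 u(y) = (C1*sin(3^(1/4)*5^(3/4)*y/5) + C2*cos(3^(1/4)*5^(3/4)*y/5))*exp(-3^(1/4)*5^(3/4)*y/5) + (C3*sin(3^(1/4)*5^(3/4)*y/5) + C4*cos(3^(1/4)*5^(3/4)*y/5))*exp(3^(1/4)*5^(3/4)*y/5)


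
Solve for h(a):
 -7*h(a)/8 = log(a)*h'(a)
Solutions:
 h(a) = C1*exp(-7*li(a)/8)


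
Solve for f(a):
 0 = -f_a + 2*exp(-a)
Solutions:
 f(a) = C1 - 2*exp(-a)


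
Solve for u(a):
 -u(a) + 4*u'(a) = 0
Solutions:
 u(a) = C1*exp(a/4)


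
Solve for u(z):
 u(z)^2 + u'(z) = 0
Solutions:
 u(z) = 1/(C1 + z)


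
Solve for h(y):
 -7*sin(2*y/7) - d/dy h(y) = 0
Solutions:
 h(y) = C1 + 49*cos(2*y/7)/2


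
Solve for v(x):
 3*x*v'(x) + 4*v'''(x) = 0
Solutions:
 v(x) = C1 + Integral(C2*airyai(-6^(1/3)*x/2) + C3*airybi(-6^(1/3)*x/2), x)


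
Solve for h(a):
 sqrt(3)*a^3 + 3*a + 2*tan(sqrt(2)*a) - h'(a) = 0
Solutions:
 h(a) = C1 + sqrt(3)*a^4/4 + 3*a^2/2 - sqrt(2)*log(cos(sqrt(2)*a))


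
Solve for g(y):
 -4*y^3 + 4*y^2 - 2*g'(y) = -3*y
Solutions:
 g(y) = C1 - y^4/2 + 2*y^3/3 + 3*y^2/4


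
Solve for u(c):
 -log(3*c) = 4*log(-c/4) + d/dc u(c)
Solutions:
 u(c) = C1 - 5*c*log(c) + c*(-log(3) + 5 + 8*log(2) - 4*I*pi)


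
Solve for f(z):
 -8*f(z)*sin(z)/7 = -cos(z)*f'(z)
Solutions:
 f(z) = C1/cos(z)^(8/7)


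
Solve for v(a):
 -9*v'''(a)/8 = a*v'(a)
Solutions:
 v(a) = C1 + Integral(C2*airyai(-2*3^(1/3)*a/3) + C3*airybi(-2*3^(1/3)*a/3), a)


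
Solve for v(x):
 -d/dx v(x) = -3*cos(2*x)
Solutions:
 v(x) = C1 + 3*sin(2*x)/2


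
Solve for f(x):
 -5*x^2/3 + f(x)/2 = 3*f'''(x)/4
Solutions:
 f(x) = C3*exp(2^(1/3)*3^(2/3)*x/3) + 10*x^2/3 + (C1*sin(2^(1/3)*3^(1/6)*x/2) + C2*cos(2^(1/3)*3^(1/6)*x/2))*exp(-2^(1/3)*3^(2/3)*x/6)


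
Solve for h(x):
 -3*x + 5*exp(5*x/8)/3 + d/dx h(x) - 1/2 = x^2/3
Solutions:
 h(x) = C1 + x^3/9 + 3*x^2/2 + x/2 - 8*exp(5*x/8)/3


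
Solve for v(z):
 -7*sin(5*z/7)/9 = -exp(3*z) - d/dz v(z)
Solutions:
 v(z) = C1 - exp(3*z)/3 - 49*cos(5*z/7)/45


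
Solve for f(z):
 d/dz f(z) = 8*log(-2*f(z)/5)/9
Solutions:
 -9*Integral(1/(log(-_y) - log(5) + log(2)), (_y, f(z)))/8 = C1 - z


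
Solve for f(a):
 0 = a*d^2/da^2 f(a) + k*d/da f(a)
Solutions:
 f(a) = C1 + a^(1 - re(k))*(C2*sin(log(a)*Abs(im(k))) + C3*cos(log(a)*im(k)))


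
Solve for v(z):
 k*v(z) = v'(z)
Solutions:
 v(z) = C1*exp(k*z)


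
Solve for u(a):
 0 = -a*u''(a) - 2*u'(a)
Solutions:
 u(a) = C1 + C2/a


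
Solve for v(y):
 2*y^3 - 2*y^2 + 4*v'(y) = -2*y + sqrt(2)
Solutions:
 v(y) = C1 - y^4/8 + y^3/6 - y^2/4 + sqrt(2)*y/4


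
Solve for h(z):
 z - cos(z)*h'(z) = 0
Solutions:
 h(z) = C1 + Integral(z/cos(z), z)


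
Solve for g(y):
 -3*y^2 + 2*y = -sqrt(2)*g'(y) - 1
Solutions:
 g(y) = C1 + sqrt(2)*y^3/2 - sqrt(2)*y^2/2 - sqrt(2)*y/2


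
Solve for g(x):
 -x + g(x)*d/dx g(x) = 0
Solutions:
 g(x) = -sqrt(C1 + x^2)
 g(x) = sqrt(C1 + x^2)


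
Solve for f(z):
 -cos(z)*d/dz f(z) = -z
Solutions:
 f(z) = C1 + Integral(z/cos(z), z)


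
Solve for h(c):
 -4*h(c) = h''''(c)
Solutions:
 h(c) = (C1*sin(c) + C2*cos(c))*exp(-c) + (C3*sin(c) + C4*cos(c))*exp(c)


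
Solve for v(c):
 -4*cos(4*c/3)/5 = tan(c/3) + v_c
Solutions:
 v(c) = C1 + 3*log(cos(c/3)) - 3*sin(4*c/3)/5


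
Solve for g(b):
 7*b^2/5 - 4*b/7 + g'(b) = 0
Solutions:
 g(b) = C1 - 7*b^3/15 + 2*b^2/7


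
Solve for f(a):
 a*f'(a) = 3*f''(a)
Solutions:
 f(a) = C1 + C2*erfi(sqrt(6)*a/6)


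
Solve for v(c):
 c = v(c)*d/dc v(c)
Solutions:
 v(c) = -sqrt(C1 + c^2)
 v(c) = sqrt(C1 + c^2)


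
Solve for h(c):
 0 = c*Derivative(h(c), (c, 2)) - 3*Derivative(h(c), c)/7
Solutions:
 h(c) = C1 + C2*c^(10/7)


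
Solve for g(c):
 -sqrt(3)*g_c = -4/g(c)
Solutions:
 g(c) = -sqrt(C1 + 24*sqrt(3)*c)/3
 g(c) = sqrt(C1 + 24*sqrt(3)*c)/3


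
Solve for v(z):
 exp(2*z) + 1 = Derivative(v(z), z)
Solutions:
 v(z) = C1 + z + exp(2*z)/2


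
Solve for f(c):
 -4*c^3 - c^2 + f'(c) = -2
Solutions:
 f(c) = C1 + c^4 + c^3/3 - 2*c


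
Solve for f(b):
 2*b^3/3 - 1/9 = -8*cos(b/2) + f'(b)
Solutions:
 f(b) = C1 + b^4/6 - b/9 + 16*sin(b/2)


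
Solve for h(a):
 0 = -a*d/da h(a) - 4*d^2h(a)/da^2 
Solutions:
 h(a) = C1 + C2*erf(sqrt(2)*a/4)


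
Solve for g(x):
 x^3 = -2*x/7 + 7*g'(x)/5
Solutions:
 g(x) = C1 + 5*x^4/28 + 5*x^2/49


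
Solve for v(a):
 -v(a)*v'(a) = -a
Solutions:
 v(a) = -sqrt(C1 + a^2)
 v(a) = sqrt(C1 + a^2)


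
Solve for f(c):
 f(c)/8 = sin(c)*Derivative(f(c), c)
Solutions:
 f(c) = C1*(cos(c) - 1)^(1/16)/(cos(c) + 1)^(1/16)


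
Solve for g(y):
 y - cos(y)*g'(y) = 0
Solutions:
 g(y) = C1 + Integral(y/cos(y), y)


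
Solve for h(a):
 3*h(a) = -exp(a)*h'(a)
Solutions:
 h(a) = C1*exp(3*exp(-a))


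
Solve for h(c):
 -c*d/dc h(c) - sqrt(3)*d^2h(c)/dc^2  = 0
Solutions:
 h(c) = C1 + C2*erf(sqrt(2)*3^(3/4)*c/6)


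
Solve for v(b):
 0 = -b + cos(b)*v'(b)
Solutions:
 v(b) = C1 + Integral(b/cos(b), b)


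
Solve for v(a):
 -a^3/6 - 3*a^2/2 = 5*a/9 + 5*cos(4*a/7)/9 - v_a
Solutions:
 v(a) = C1 + a^4/24 + a^3/2 + 5*a^2/18 + 35*sin(4*a/7)/36


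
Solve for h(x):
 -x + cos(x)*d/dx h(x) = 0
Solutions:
 h(x) = C1 + Integral(x/cos(x), x)


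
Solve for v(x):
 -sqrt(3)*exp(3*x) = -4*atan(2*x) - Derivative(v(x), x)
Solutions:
 v(x) = C1 - 4*x*atan(2*x) + sqrt(3)*exp(3*x)/3 + log(4*x^2 + 1)


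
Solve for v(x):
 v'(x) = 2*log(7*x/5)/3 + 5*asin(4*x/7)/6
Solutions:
 v(x) = C1 + 2*x*log(x)/3 + 5*x*asin(4*x/7)/6 - 2*x*log(5)/3 - 2*x/3 + 2*x*log(7)/3 + 5*sqrt(49 - 16*x^2)/24


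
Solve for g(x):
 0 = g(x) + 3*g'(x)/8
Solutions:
 g(x) = C1*exp(-8*x/3)


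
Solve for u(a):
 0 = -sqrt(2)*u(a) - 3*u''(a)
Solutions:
 u(a) = C1*sin(2^(1/4)*sqrt(3)*a/3) + C2*cos(2^(1/4)*sqrt(3)*a/3)


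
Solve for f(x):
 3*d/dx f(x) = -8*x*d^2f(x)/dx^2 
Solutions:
 f(x) = C1 + C2*x^(5/8)


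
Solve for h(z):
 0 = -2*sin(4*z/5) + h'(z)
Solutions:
 h(z) = C1 - 5*cos(4*z/5)/2


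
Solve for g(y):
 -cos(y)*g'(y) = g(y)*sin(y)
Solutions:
 g(y) = C1*cos(y)


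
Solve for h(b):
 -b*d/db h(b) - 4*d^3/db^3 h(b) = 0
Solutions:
 h(b) = C1 + Integral(C2*airyai(-2^(1/3)*b/2) + C3*airybi(-2^(1/3)*b/2), b)


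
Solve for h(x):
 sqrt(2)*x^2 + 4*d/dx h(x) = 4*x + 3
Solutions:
 h(x) = C1 - sqrt(2)*x^3/12 + x^2/2 + 3*x/4


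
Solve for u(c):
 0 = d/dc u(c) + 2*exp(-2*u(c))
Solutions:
 u(c) = log(-sqrt(C1 - 4*c))
 u(c) = log(C1 - 4*c)/2


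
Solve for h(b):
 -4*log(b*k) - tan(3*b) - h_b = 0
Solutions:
 h(b) = C1 - 4*b*log(b*k) + 4*b + log(cos(3*b))/3


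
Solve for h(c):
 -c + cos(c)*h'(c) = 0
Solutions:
 h(c) = C1 + Integral(c/cos(c), c)


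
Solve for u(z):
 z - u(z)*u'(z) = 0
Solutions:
 u(z) = -sqrt(C1 + z^2)
 u(z) = sqrt(C1 + z^2)


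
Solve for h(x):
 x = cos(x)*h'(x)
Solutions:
 h(x) = C1 + Integral(x/cos(x), x)


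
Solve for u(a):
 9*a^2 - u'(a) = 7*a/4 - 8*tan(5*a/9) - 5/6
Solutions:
 u(a) = C1 + 3*a^3 - 7*a^2/8 + 5*a/6 - 72*log(cos(5*a/9))/5


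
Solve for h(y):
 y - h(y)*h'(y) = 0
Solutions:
 h(y) = -sqrt(C1 + y^2)
 h(y) = sqrt(C1 + y^2)


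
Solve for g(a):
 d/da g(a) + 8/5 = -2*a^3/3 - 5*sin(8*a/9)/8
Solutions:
 g(a) = C1 - a^4/6 - 8*a/5 + 45*cos(8*a/9)/64


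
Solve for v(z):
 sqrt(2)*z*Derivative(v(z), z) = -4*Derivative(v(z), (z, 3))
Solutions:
 v(z) = C1 + Integral(C2*airyai(-sqrt(2)*z/2) + C3*airybi(-sqrt(2)*z/2), z)


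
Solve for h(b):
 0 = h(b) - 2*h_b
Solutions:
 h(b) = C1*exp(b/2)


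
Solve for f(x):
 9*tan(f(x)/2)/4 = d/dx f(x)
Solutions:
 f(x) = -2*asin(C1*exp(9*x/8)) + 2*pi
 f(x) = 2*asin(C1*exp(9*x/8))


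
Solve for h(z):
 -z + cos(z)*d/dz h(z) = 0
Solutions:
 h(z) = C1 + Integral(z/cos(z), z)


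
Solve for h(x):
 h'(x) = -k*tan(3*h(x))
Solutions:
 h(x) = -asin(C1*exp(-3*k*x))/3 + pi/3
 h(x) = asin(C1*exp(-3*k*x))/3


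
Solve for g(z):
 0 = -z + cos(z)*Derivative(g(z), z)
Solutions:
 g(z) = C1 + Integral(z/cos(z), z)


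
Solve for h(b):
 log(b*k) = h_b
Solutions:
 h(b) = C1 + b*log(b*k) - b


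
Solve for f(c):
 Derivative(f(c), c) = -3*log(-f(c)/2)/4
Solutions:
 4*Integral(1/(log(-_y) - log(2)), (_y, f(c)))/3 = C1 - c


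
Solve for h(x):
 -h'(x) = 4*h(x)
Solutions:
 h(x) = C1*exp(-4*x)


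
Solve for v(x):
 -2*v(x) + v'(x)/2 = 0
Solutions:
 v(x) = C1*exp(4*x)


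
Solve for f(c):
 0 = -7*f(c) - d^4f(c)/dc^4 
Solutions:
 f(c) = (C1*sin(sqrt(2)*7^(1/4)*c/2) + C2*cos(sqrt(2)*7^(1/4)*c/2))*exp(-sqrt(2)*7^(1/4)*c/2) + (C3*sin(sqrt(2)*7^(1/4)*c/2) + C4*cos(sqrt(2)*7^(1/4)*c/2))*exp(sqrt(2)*7^(1/4)*c/2)


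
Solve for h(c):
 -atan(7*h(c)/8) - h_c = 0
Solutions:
 Integral(1/atan(7*_y/8), (_y, h(c))) = C1 - c


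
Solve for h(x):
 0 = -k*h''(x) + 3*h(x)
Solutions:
 h(x) = C1*exp(-sqrt(3)*x*sqrt(1/k)) + C2*exp(sqrt(3)*x*sqrt(1/k))


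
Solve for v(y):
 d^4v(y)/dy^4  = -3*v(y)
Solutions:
 v(y) = (C1*sin(sqrt(2)*3^(1/4)*y/2) + C2*cos(sqrt(2)*3^(1/4)*y/2))*exp(-sqrt(2)*3^(1/4)*y/2) + (C3*sin(sqrt(2)*3^(1/4)*y/2) + C4*cos(sqrt(2)*3^(1/4)*y/2))*exp(sqrt(2)*3^(1/4)*y/2)


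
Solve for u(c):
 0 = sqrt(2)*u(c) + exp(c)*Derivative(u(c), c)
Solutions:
 u(c) = C1*exp(sqrt(2)*exp(-c))


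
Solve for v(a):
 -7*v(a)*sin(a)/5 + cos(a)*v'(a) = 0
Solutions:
 v(a) = C1/cos(a)^(7/5)


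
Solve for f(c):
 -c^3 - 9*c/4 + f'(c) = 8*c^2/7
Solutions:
 f(c) = C1 + c^4/4 + 8*c^3/21 + 9*c^2/8


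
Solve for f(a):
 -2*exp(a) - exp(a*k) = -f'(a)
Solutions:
 f(a) = C1 + 2*exp(a) + exp(a*k)/k


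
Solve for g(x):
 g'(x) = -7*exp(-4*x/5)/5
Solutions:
 g(x) = C1 + 7*exp(-4*x/5)/4


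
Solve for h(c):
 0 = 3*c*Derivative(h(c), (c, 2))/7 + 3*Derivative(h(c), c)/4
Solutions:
 h(c) = C1 + C2/c^(3/4)


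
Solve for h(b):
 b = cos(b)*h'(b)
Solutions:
 h(b) = C1 + Integral(b/cos(b), b)


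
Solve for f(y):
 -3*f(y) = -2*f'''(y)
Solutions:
 f(y) = C3*exp(2^(2/3)*3^(1/3)*y/2) + (C1*sin(2^(2/3)*3^(5/6)*y/4) + C2*cos(2^(2/3)*3^(5/6)*y/4))*exp(-2^(2/3)*3^(1/3)*y/4)


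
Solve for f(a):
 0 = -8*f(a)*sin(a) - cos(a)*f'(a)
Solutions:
 f(a) = C1*cos(a)^8


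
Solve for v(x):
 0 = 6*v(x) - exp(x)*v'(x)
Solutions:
 v(x) = C1*exp(-6*exp(-x))


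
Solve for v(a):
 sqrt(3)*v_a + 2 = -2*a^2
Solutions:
 v(a) = C1 - 2*sqrt(3)*a^3/9 - 2*sqrt(3)*a/3


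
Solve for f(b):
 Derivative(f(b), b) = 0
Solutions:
 f(b) = C1


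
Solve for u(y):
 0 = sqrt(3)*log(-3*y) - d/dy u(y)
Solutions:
 u(y) = C1 + sqrt(3)*y*log(-y) + sqrt(3)*y*(-1 + log(3))


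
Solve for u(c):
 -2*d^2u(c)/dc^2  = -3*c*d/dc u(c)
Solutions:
 u(c) = C1 + C2*erfi(sqrt(3)*c/2)


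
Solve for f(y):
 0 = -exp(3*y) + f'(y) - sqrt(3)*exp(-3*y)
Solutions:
 f(y) = C1 + exp(3*y)/3 - sqrt(3)*exp(-3*y)/3


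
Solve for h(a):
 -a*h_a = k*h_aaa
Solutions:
 h(a) = C1 + Integral(C2*airyai(a*(-1/k)^(1/3)) + C3*airybi(a*(-1/k)^(1/3)), a)


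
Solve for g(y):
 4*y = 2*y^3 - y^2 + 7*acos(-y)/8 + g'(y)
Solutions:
 g(y) = C1 - y^4/2 + y^3/3 + 2*y^2 - 7*y*acos(-y)/8 - 7*sqrt(1 - y^2)/8


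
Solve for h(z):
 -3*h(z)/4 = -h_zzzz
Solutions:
 h(z) = C1*exp(-sqrt(2)*3^(1/4)*z/2) + C2*exp(sqrt(2)*3^(1/4)*z/2) + C3*sin(sqrt(2)*3^(1/4)*z/2) + C4*cos(sqrt(2)*3^(1/4)*z/2)


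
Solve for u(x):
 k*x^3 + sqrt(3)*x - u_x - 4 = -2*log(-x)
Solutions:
 u(x) = C1 + k*x^4/4 + sqrt(3)*x^2/2 + 2*x*log(-x) - 6*x


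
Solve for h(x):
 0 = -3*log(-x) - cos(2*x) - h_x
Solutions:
 h(x) = C1 - 3*x*log(-x) + 3*x - sin(2*x)/2


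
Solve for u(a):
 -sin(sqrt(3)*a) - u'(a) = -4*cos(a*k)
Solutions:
 u(a) = C1 + sqrt(3)*cos(sqrt(3)*a)/3 + 4*sin(a*k)/k


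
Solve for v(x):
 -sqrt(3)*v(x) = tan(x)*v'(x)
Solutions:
 v(x) = C1/sin(x)^(sqrt(3))


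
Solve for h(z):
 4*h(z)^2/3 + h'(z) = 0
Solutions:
 h(z) = 3/(C1 + 4*z)


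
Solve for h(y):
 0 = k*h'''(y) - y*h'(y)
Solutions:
 h(y) = C1 + Integral(C2*airyai(y*(1/k)^(1/3)) + C3*airybi(y*(1/k)^(1/3)), y)


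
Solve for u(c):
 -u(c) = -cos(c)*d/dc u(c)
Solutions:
 u(c) = C1*sqrt(sin(c) + 1)/sqrt(sin(c) - 1)


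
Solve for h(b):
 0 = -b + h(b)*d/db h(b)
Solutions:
 h(b) = -sqrt(C1 + b^2)
 h(b) = sqrt(C1 + b^2)


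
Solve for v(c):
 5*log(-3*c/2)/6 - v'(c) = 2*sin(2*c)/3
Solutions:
 v(c) = C1 + 5*c*log(-c)/6 - 5*c/6 - 5*c*log(2)/6 + 5*c*log(3)/6 + cos(2*c)/3


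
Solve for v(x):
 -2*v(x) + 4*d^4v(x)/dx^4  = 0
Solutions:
 v(x) = C1*exp(-2^(3/4)*x/2) + C2*exp(2^(3/4)*x/2) + C3*sin(2^(3/4)*x/2) + C4*cos(2^(3/4)*x/2)


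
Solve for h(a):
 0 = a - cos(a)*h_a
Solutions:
 h(a) = C1 + Integral(a/cos(a), a)


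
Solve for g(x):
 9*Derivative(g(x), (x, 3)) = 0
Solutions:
 g(x) = C1 + C2*x + C3*x^2


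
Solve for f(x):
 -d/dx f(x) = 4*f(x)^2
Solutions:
 f(x) = 1/(C1 + 4*x)


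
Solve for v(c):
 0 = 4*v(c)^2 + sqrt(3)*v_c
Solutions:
 v(c) = 3/(C1 + 4*sqrt(3)*c)


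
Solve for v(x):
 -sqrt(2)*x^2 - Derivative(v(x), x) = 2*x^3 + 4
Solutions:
 v(x) = C1 - x^4/2 - sqrt(2)*x^3/3 - 4*x


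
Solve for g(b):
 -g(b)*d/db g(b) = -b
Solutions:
 g(b) = -sqrt(C1 + b^2)
 g(b) = sqrt(C1 + b^2)


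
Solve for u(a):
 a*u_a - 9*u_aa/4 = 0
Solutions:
 u(a) = C1 + C2*erfi(sqrt(2)*a/3)


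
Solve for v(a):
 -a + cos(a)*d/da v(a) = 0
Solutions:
 v(a) = C1 + Integral(a/cos(a), a)


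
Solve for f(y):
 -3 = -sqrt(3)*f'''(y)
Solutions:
 f(y) = C1 + C2*y + C3*y^2 + sqrt(3)*y^3/6


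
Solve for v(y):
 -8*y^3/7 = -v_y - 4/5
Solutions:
 v(y) = C1 + 2*y^4/7 - 4*y/5


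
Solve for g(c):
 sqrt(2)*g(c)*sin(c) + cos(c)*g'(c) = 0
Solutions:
 g(c) = C1*cos(c)^(sqrt(2))


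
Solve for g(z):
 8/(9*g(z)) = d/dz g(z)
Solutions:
 g(z) = -sqrt(C1 + 16*z)/3
 g(z) = sqrt(C1 + 16*z)/3


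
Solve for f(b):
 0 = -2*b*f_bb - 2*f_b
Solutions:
 f(b) = C1 + C2*log(b)


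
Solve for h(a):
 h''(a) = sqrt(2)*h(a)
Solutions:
 h(a) = C1*exp(-2^(1/4)*a) + C2*exp(2^(1/4)*a)


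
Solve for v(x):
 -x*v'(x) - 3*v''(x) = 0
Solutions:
 v(x) = C1 + C2*erf(sqrt(6)*x/6)


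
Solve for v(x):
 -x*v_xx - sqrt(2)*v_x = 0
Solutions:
 v(x) = C1 + C2*x^(1 - sqrt(2))


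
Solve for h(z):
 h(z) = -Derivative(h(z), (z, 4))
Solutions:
 h(z) = (C1*sin(sqrt(2)*z/2) + C2*cos(sqrt(2)*z/2))*exp(-sqrt(2)*z/2) + (C3*sin(sqrt(2)*z/2) + C4*cos(sqrt(2)*z/2))*exp(sqrt(2)*z/2)


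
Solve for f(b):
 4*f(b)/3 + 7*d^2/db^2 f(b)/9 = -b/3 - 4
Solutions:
 f(b) = C1*sin(2*sqrt(21)*b/7) + C2*cos(2*sqrt(21)*b/7) - b/4 - 3


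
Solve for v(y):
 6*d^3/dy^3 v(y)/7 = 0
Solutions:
 v(y) = C1 + C2*y + C3*y^2


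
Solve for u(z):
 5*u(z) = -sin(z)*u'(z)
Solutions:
 u(z) = C1*sqrt(cos(z) + 1)*(cos(z)^2 + 2*cos(z) + 1)/(sqrt(cos(z) - 1)*(cos(z)^2 - 2*cos(z) + 1))


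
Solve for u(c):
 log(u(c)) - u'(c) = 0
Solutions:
 li(u(c)) = C1 + c


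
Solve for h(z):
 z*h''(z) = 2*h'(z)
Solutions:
 h(z) = C1 + C2*z^3


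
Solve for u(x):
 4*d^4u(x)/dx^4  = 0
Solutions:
 u(x) = C1 + C2*x + C3*x^2 + C4*x^3


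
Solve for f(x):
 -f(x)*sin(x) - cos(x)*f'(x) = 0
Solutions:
 f(x) = C1*cos(x)


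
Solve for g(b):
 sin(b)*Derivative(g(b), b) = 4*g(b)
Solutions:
 g(b) = C1*(cos(b)^2 - 2*cos(b) + 1)/(cos(b)^2 + 2*cos(b) + 1)


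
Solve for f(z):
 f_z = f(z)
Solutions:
 f(z) = C1*exp(z)


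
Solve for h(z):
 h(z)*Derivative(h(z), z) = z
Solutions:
 h(z) = -sqrt(C1 + z^2)
 h(z) = sqrt(C1 + z^2)


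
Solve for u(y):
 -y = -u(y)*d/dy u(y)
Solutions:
 u(y) = -sqrt(C1 + y^2)
 u(y) = sqrt(C1 + y^2)


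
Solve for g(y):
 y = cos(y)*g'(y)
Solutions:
 g(y) = C1 + Integral(y/cos(y), y)


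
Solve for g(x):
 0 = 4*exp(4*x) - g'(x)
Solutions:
 g(x) = C1 + exp(4*x)


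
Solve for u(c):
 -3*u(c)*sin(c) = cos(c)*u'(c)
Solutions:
 u(c) = C1*cos(c)^3


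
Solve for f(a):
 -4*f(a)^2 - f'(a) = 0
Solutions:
 f(a) = 1/(C1 + 4*a)


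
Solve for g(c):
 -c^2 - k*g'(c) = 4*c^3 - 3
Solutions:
 g(c) = C1 - c^4/k - c^3/(3*k) + 3*c/k


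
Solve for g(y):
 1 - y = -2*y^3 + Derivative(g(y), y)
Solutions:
 g(y) = C1 + y^4/2 - y^2/2 + y


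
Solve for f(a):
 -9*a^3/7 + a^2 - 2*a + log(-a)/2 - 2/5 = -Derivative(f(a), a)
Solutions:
 f(a) = C1 + 9*a^4/28 - a^3/3 + a^2 - a*log(-a)/2 + 9*a/10


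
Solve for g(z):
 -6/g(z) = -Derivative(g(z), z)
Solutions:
 g(z) = -sqrt(C1 + 12*z)
 g(z) = sqrt(C1 + 12*z)


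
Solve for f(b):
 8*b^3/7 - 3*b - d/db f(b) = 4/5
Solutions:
 f(b) = C1 + 2*b^4/7 - 3*b^2/2 - 4*b/5


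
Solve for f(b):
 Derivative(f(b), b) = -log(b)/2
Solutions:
 f(b) = C1 - b*log(b)/2 + b/2


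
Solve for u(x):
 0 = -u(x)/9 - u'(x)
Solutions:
 u(x) = C1*exp(-x/9)


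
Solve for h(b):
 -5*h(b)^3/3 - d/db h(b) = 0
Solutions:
 h(b) = -sqrt(6)*sqrt(-1/(C1 - 5*b))/2
 h(b) = sqrt(6)*sqrt(-1/(C1 - 5*b))/2


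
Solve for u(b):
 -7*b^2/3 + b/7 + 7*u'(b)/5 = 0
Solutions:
 u(b) = C1 + 5*b^3/9 - 5*b^2/98


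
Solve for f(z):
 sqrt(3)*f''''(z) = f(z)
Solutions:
 f(z) = C1*exp(-3^(7/8)*z/3) + C2*exp(3^(7/8)*z/3) + C3*sin(3^(7/8)*z/3) + C4*cos(3^(7/8)*z/3)


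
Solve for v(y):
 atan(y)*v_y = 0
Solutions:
 v(y) = C1


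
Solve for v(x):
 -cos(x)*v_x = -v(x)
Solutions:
 v(x) = C1*sqrt(sin(x) + 1)/sqrt(sin(x) - 1)


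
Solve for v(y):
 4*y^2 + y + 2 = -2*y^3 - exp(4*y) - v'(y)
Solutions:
 v(y) = C1 - y^4/2 - 4*y^3/3 - y^2/2 - 2*y - exp(4*y)/4


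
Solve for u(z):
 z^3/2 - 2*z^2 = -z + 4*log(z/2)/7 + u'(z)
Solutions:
 u(z) = C1 + z^4/8 - 2*z^3/3 + z^2/2 - 4*z*log(z)/7 + 4*z*log(2)/7 + 4*z/7


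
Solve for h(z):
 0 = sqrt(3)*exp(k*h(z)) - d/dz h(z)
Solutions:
 h(z) = Piecewise((log(-1/(C1*k + sqrt(3)*k*z))/k, Ne(k, 0)), (nan, True))
 h(z) = Piecewise((C1 + sqrt(3)*z, Eq(k, 0)), (nan, True))


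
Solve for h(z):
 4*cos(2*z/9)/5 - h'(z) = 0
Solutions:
 h(z) = C1 + 18*sin(2*z/9)/5


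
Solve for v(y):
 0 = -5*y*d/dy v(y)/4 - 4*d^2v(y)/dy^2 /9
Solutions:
 v(y) = C1 + C2*erf(3*sqrt(10)*y/8)


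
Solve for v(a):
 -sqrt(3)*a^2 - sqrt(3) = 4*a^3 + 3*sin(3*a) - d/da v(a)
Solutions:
 v(a) = C1 + a^4 + sqrt(3)*a^3/3 + sqrt(3)*a - cos(3*a)


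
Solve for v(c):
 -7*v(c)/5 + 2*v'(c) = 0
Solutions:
 v(c) = C1*exp(7*c/10)


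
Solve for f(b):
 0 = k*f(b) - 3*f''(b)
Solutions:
 f(b) = C1*exp(-sqrt(3)*b*sqrt(k)/3) + C2*exp(sqrt(3)*b*sqrt(k)/3)


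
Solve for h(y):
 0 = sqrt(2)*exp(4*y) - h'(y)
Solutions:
 h(y) = C1 + sqrt(2)*exp(4*y)/4


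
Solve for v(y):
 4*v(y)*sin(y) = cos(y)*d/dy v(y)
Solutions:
 v(y) = C1/cos(y)^4


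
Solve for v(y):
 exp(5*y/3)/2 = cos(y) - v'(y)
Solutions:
 v(y) = C1 - 3*exp(5*y/3)/10 + sin(y)


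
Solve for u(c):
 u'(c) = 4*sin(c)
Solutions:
 u(c) = C1 - 4*cos(c)


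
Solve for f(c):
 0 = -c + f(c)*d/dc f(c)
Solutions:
 f(c) = -sqrt(C1 + c^2)
 f(c) = sqrt(C1 + c^2)


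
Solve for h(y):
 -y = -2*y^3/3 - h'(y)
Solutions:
 h(y) = C1 - y^4/6 + y^2/2


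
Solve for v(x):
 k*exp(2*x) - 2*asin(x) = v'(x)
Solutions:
 v(x) = C1 + k*exp(2*x)/2 - 2*x*asin(x) - 2*sqrt(1 - x^2)


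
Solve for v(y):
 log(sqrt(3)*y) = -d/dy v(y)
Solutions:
 v(y) = C1 - y*log(y) - y*log(3)/2 + y


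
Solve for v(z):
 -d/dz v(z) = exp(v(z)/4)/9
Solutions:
 v(z) = 4*log(1/(C1 + z)) + 8*log(6)


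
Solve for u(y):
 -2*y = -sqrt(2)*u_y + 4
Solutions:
 u(y) = C1 + sqrt(2)*y^2/2 + 2*sqrt(2)*y


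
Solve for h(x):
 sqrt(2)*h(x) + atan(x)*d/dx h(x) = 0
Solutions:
 h(x) = C1*exp(-sqrt(2)*Integral(1/atan(x), x))


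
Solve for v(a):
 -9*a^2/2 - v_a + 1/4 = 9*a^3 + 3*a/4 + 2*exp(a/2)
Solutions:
 v(a) = C1 - 9*a^4/4 - 3*a^3/2 - 3*a^2/8 + a/4 - 4*exp(a/2)


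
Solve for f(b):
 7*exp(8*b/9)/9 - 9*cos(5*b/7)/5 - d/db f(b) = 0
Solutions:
 f(b) = C1 + 7*exp(8*b/9)/8 - 63*sin(5*b/7)/25


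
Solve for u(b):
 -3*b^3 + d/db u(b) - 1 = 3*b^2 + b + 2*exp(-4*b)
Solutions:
 u(b) = C1 + 3*b^4/4 + b^3 + b^2/2 + b - exp(-4*b)/2


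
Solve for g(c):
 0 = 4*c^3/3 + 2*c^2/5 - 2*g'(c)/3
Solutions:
 g(c) = C1 + c^4/2 + c^3/5


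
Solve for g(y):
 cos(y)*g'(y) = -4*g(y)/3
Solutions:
 g(y) = C1*(sin(y) - 1)^(2/3)/(sin(y) + 1)^(2/3)


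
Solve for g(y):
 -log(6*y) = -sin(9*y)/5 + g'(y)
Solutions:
 g(y) = C1 - y*log(y) - y*log(6) + y - cos(9*y)/45


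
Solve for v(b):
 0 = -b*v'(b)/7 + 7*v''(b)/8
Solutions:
 v(b) = C1 + C2*erfi(2*b/7)


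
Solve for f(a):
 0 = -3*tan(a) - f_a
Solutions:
 f(a) = C1 + 3*log(cos(a))


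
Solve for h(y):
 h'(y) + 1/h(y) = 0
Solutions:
 h(y) = -sqrt(C1 - 2*y)
 h(y) = sqrt(C1 - 2*y)


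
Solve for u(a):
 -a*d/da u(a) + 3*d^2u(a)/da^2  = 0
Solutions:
 u(a) = C1 + C2*erfi(sqrt(6)*a/6)


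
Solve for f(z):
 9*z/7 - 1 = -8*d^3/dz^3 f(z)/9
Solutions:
 f(z) = C1 + C2*z + C3*z^2 - 27*z^4/448 + 3*z^3/16


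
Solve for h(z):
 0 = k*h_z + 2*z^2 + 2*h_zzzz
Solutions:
 h(z) = C1 + C2*exp(2^(2/3)*z*(-k)^(1/3)/2) + C3*exp(2^(2/3)*z*(-k)^(1/3)*(-1 + sqrt(3)*I)/4) + C4*exp(-2^(2/3)*z*(-k)^(1/3)*(1 + sqrt(3)*I)/4) - 2*z^3/(3*k)


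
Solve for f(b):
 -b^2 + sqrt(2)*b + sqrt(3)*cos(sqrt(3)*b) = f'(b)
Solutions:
 f(b) = C1 - b^3/3 + sqrt(2)*b^2/2 + sin(sqrt(3)*b)


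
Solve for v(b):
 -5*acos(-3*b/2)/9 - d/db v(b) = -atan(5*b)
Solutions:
 v(b) = C1 - 5*b*acos(-3*b/2)/9 + b*atan(5*b) - 5*sqrt(4 - 9*b^2)/27 - log(25*b^2 + 1)/10


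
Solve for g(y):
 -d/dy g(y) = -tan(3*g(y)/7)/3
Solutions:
 g(y) = -7*asin(C1*exp(y/7))/3 + 7*pi/3
 g(y) = 7*asin(C1*exp(y/7))/3


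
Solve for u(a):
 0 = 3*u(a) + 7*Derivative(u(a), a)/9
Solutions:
 u(a) = C1*exp(-27*a/7)


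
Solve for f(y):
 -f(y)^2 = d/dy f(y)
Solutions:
 f(y) = 1/(C1 + y)


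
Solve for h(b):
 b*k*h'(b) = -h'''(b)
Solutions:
 h(b) = C1 + Integral(C2*airyai(b*(-k)^(1/3)) + C3*airybi(b*(-k)^(1/3)), b)


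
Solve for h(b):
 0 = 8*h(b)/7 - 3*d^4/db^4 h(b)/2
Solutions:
 h(b) = C1*exp(-2*21^(3/4)*b/21) + C2*exp(2*21^(3/4)*b/21) + C3*sin(2*21^(3/4)*b/21) + C4*cos(2*21^(3/4)*b/21)


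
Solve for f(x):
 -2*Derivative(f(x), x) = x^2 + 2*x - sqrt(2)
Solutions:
 f(x) = C1 - x^3/6 - x^2/2 + sqrt(2)*x/2


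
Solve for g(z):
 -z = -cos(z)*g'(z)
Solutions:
 g(z) = C1 + Integral(z/cos(z), z)


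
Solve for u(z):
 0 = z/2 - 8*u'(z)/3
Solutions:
 u(z) = C1 + 3*z^2/32


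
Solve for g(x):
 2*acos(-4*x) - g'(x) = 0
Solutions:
 g(x) = C1 + 2*x*acos(-4*x) + sqrt(1 - 16*x^2)/2


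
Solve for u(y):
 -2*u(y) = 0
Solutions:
 u(y) = 0


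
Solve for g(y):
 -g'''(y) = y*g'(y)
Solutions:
 g(y) = C1 + Integral(C2*airyai(-y) + C3*airybi(-y), y)


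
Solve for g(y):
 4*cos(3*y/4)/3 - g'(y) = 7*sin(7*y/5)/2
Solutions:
 g(y) = C1 + 16*sin(3*y/4)/9 + 5*cos(7*y/5)/2


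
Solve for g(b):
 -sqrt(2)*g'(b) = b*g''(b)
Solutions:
 g(b) = C1 + C2*b^(1 - sqrt(2))


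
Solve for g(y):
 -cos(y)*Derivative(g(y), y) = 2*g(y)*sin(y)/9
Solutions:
 g(y) = C1*cos(y)^(2/9)


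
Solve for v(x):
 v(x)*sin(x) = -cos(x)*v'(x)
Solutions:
 v(x) = C1*cos(x)


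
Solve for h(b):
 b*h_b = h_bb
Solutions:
 h(b) = C1 + C2*erfi(sqrt(2)*b/2)


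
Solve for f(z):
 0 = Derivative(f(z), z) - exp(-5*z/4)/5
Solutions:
 f(z) = C1 - 4*exp(-5*z/4)/25


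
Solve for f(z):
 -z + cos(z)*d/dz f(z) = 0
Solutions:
 f(z) = C1 + Integral(z/cos(z), z)


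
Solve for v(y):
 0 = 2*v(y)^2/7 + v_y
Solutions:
 v(y) = 7/(C1 + 2*y)


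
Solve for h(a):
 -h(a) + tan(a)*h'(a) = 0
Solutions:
 h(a) = C1*sin(a)


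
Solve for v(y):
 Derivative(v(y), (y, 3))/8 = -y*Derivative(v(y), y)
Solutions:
 v(y) = C1 + Integral(C2*airyai(-2*y) + C3*airybi(-2*y), y)


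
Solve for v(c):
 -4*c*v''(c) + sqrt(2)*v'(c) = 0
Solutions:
 v(c) = C1 + C2*c^(sqrt(2)/4 + 1)


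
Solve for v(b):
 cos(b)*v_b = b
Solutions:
 v(b) = C1 + Integral(b/cos(b), b)


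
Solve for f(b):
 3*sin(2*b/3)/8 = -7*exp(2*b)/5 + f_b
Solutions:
 f(b) = C1 + 7*exp(2*b)/10 - 9*cos(2*b/3)/16


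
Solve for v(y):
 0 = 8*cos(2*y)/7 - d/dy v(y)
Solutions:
 v(y) = C1 + 4*sin(2*y)/7


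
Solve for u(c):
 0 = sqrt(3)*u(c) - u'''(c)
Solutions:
 u(c) = C3*exp(3^(1/6)*c) + (C1*sin(3^(2/3)*c/2) + C2*cos(3^(2/3)*c/2))*exp(-3^(1/6)*c/2)


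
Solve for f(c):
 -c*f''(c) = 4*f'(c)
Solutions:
 f(c) = C1 + C2/c^3


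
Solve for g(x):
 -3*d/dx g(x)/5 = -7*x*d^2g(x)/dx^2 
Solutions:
 g(x) = C1 + C2*x^(38/35)


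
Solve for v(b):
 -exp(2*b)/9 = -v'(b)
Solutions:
 v(b) = C1 + exp(2*b)/18


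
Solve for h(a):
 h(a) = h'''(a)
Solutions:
 h(a) = C3*exp(a) + (C1*sin(sqrt(3)*a/2) + C2*cos(sqrt(3)*a/2))*exp(-a/2)


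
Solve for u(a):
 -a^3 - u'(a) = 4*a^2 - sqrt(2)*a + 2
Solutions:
 u(a) = C1 - a^4/4 - 4*a^3/3 + sqrt(2)*a^2/2 - 2*a


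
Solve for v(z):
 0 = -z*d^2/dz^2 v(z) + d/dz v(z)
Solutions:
 v(z) = C1 + C2*z^2


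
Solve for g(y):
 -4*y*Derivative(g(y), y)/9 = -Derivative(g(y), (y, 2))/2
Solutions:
 g(y) = C1 + C2*erfi(2*y/3)


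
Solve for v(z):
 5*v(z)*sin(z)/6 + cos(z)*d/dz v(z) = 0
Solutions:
 v(z) = C1*cos(z)^(5/6)


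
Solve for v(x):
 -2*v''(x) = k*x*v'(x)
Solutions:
 v(x) = Piecewise((-sqrt(pi)*C1*erf(sqrt(k)*x/2)/sqrt(k) - C2, (k > 0) | (k < 0)), (-C1*x - C2, True))


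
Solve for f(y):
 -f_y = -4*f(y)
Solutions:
 f(y) = C1*exp(4*y)


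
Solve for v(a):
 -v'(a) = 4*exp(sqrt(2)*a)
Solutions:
 v(a) = C1 - 2*sqrt(2)*exp(sqrt(2)*a)


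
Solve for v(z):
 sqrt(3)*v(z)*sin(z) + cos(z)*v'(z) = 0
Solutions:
 v(z) = C1*cos(z)^(sqrt(3))


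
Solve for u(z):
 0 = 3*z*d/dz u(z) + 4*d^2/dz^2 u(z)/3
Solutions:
 u(z) = C1 + C2*erf(3*sqrt(2)*z/4)


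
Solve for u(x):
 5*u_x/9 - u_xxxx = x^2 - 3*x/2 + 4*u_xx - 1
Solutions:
 u(x) = C1 + C2*exp(-x*(-8*18^(1/3)/(5 + sqrt(793))^(1/3) + 12^(1/3)*(5 + sqrt(793))^(1/3))/12)*sin(2^(1/3)*3^(1/6)*x*(2/(5 + sqrt(793))^(1/3) + 2^(1/3)*3^(2/3)*(5 + sqrt(793))^(1/3)/12)) + C3*exp(-x*(-8*18^(1/3)/(5 + sqrt(793))^(1/3) + 12^(1/3)*(5 + sqrt(793))^(1/3))/12)*cos(2^(1/3)*3^(1/6)*x*(2/(5 + sqrt(793))^(1/3) + 2^(1/3)*3^(2/3)*(5 + sqrt(793))^(1/3)/12)) + C4*exp(x*(-8*18^(1/3)/(5 + sqrt(793))^(1/3) + 12^(1/3)*(5 + sqrt(793))^(1/3))/6) + 3*x^3/5 + 1161*x^2/100 + 20673*x/125


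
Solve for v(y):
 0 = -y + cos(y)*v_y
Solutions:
 v(y) = C1 + Integral(y/cos(y), y)


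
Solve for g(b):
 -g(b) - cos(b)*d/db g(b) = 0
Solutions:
 g(b) = C1*sqrt(sin(b) - 1)/sqrt(sin(b) + 1)


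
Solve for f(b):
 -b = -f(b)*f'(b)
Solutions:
 f(b) = -sqrt(C1 + b^2)
 f(b) = sqrt(C1 + b^2)


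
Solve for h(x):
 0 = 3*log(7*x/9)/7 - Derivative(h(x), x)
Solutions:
 h(x) = C1 + 3*x*log(x)/7 - 6*x*log(3)/7 - 3*x/7 + 3*x*log(7)/7


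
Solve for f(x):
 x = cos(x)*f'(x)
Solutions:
 f(x) = C1 + Integral(x/cos(x), x)


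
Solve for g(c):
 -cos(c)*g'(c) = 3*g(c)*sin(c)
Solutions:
 g(c) = C1*cos(c)^3


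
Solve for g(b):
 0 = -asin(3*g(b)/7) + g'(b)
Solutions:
 Integral(1/asin(3*_y/7), (_y, g(b))) = C1 + b


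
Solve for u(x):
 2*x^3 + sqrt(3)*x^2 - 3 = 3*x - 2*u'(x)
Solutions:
 u(x) = C1 - x^4/4 - sqrt(3)*x^3/6 + 3*x^2/4 + 3*x/2


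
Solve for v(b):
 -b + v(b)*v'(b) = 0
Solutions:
 v(b) = -sqrt(C1 + b^2)
 v(b) = sqrt(C1 + b^2)


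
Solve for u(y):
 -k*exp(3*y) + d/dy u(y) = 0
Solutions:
 u(y) = C1 + k*exp(3*y)/3


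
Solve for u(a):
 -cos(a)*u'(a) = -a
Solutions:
 u(a) = C1 + Integral(a/cos(a), a)


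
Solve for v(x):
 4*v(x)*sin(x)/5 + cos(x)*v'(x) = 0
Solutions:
 v(x) = C1*cos(x)^(4/5)


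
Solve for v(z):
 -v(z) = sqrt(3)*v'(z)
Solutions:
 v(z) = C1*exp(-sqrt(3)*z/3)


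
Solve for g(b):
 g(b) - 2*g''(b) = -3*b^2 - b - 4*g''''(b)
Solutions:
 g(b) = -3*b^2 - b + (C1*sin(sqrt(2)*b/4) + C2*cos(sqrt(2)*b/4))*exp(-sqrt(6)*b/4) + (C3*sin(sqrt(2)*b/4) + C4*cos(sqrt(2)*b/4))*exp(sqrt(6)*b/4) - 12


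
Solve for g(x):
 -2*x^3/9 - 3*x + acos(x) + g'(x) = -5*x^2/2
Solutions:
 g(x) = C1 + x^4/18 - 5*x^3/6 + 3*x^2/2 - x*acos(x) + sqrt(1 - x^2)


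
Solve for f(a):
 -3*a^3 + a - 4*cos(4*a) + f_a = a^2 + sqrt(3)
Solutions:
 f(a) = C1 + 3*a^4/4 + a^3/3 - a^2/2 + sqrt(3)*a + sin(4*a)


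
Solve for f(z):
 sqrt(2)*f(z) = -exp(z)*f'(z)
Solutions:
 f(z) = C1*exp(sqrt(2)*exp(-z))


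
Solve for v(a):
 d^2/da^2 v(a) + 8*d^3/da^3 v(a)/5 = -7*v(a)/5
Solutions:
 v(a) = C1*exp(a*(-10 + 25/(24*sqrt(66129) + 6173)^(1/3) + (24*sqrt(66129) + 6173)^(1/3))/48)*sin(sqrt(3)*a*(-(24*sqrt(66129) + 6173)^(1/3) + 25/(24*sqrt(66129) + 6173)^(1/3))/48) + C2*exp(a*(-10 + 25/(24*sqrt(66129) + 6173)^(1/3) + (24*sqrt(66129) + 6173)^(1/3))/48)*cos(sqrt(3)*a*(-(24*sqrt(66129) + 6173)^(1/3) + 25/(24*sqrt(66129) + 6173)^(1/3))/48) + C3*exp(-a*(25/(24*sqrt(66129) + 6173)^(1/3) + 5 + (24*sqrt(66129) + 6173)^(1/3))/24)


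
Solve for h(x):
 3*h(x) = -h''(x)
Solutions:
 h(x) = C1*sin(sqrt(3)*x) + C2*cos(sqrt(3)*x)


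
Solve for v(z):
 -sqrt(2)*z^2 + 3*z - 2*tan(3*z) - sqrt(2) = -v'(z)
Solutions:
 v(z) = C1 + sqrt(2)*z^3/3 - 3*z^2/2 + sqrt(2)*z - 2*log(cos(3*z))/3


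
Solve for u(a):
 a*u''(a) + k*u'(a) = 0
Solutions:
 u(a) = C1 + a^(1 - re(k))*(C2*sin(log(a)*Abs(im(k))) + C3*cos(log(a)*im(k)))


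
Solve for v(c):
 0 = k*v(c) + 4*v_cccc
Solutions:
 v(c) = C1*exp(-sqrt(2)*c*(-k)^(1/4)/2) + C2*exp(sqrt(2)*c*(-k)^(1/4)/2) + C3*exp(-sqrt(2)*I*c*(-k)^(1/4)/2) + C4*exp(sqrt(2)*I*c*(-k)^(1/4)/2)


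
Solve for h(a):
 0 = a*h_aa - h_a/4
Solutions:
 h(a) = C1 + C2*a^(5/4)


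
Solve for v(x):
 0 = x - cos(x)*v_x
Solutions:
 v(x) = C1 + Integral(x/cos(x), x)


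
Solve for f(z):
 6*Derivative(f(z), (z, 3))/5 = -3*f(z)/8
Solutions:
 f(z) = C3*exp(-2^(2/3)*5^(1/3)*z/4) + (C1*sin(2^(2/3)*sqrt(3)*5^(1/3)*z/8) + C2*cos(2^(2/3)*sqrt(3)*5^(1/3)*z/8))*exp(2^(2/3)*5^(1/3)*z/8)


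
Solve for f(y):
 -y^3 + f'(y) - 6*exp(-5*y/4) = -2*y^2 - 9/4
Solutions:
 f(y) = C1 + y^4/4 - 2*y^3/3 - 9*y/4 - 24*exp(-5*y/4)/5


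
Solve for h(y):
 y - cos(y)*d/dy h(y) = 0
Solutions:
 h(y) = C1 + Integral(y/cos(y), y)


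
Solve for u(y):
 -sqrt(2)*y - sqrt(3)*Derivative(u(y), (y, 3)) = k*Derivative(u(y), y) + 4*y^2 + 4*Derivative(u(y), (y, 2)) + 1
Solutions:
 u(y) = C1 + C2*exp(sqrt(3)*y*(sqrt(-sqrt(3)*k + 4) - 2)/3) + C3*exp(-sqrt(3)*y*(sqrt(-sqrt(3)*k + 4) + 2)/3) - 4*y^3/(3*k) - sqrt(2)*y^2/(2*k) - y/k + 16*y^2/k^2 + 4*sqrt(2)*y/k^2 + 8*sqrt(3)*y/k^2 - 128*y/k^3


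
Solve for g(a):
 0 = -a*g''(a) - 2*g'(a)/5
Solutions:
 g(a) = C1 + C2*a^(3/5)


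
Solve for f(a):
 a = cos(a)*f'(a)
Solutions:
 f(a) = C1 + Integral(a/cos(a), a)


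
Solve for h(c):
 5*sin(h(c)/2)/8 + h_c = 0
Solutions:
 5*c/8 + log(cos(h(c)/2) - 1) - log(cos(h(c)/2) + 1) = C1


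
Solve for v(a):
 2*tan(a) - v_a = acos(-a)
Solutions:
 v(a) = C1 - a*acos(-a) - sqrt(1 - a^2) - 2*log(cos(a))


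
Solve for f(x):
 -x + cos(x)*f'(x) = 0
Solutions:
 f(x) = C1 + Integral(x/cos(x), x)


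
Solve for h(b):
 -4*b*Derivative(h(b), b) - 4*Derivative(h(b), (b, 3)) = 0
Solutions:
 h(b) = C1 + Integral(C2*airyai(-b) + C3*airybi(-b), b)


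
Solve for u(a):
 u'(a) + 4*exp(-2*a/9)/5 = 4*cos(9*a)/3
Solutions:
 u(a) = C1 + 4*sin(9*a)/27 + 18*exp(-2*a/9)/5


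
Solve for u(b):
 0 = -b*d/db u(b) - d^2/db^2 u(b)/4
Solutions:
 u(b) = C1 + C2*erf(sqrt(2)*b)


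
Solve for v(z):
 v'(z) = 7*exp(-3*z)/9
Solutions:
 v(z) = C1 - 7*exp(-3*z)/27


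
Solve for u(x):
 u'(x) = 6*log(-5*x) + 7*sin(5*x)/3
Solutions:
 u(x) = C1 + 6*x*log(-x) - 6*x + 6*x*log(5) - 7*cos(5*x)/15


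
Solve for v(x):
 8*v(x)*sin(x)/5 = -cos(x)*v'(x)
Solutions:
 v(x) = C1*cos(x)^(8/5)


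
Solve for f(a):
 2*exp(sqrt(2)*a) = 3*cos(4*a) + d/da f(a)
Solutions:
 f(a) = C1 + sqrt(2)*exp(sqrt(2)*a) - 3*sin(4*a)/4


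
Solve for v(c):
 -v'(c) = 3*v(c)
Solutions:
 v(c) = C1*exp(-3*c)


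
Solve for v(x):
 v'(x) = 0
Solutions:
 v(x) = C1


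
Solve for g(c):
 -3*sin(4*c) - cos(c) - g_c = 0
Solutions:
 g(c) = C1 - sin(c) + 3*cos(4*c)/4


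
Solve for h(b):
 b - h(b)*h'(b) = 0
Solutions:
 h(b) = -sqrt(C1 + b^2)
 h(b) = sqrt(C1 + b^2)


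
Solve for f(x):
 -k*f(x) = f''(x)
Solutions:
 f(x) = C1*exp(-x*sqrt(-k)) + C2*exp(x*sqrt(-k))


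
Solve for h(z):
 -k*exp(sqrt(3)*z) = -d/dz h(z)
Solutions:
 h(z) = C1 + sqrt(3)*k*exp(sqrt(3)*z)/3


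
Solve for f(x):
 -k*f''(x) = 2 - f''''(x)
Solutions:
 f(x) = C1 + C2*x + C3*exp(-sqrt(k)*x) + C4*exp(sqrt(k)*x) - x^2/k


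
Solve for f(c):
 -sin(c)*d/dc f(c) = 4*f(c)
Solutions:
 f(c) = C1*(cos(c)^2 + 2*cos(c) + 1)/(cos(c)^2 - 2*cos(c) + 1)


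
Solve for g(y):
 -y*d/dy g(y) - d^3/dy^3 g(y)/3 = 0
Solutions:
 g(y) = C1 + Integral(C2*airyai(-3^(1/3)*y) + C3*airybi(-3^(1/3)*y), y)


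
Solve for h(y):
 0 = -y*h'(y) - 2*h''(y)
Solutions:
 h(y) = C1 + C2*erf(y/2)


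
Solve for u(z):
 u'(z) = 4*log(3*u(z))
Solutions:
 -Integral(1/(log(_y) + log(3)), (_y, u(z)))/4 = C1 - z


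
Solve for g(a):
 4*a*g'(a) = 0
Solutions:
 g(a) = C1
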